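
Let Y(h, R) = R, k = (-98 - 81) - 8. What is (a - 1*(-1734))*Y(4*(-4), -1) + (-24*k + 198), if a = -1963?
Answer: 4915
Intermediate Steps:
k = -187 (k = -179 - 8 = -187)
(a - 1*(-1734))*Y(4*(-4), -1) + (-24*k + 198) = (-1963 - 1*(-1734))*(-1) + (-24*(-187) + 198) = (-1963 + 1734)*(-1) + (4488 + 198) = -229*(-1) + 4686 = 229 + 4686 = 4915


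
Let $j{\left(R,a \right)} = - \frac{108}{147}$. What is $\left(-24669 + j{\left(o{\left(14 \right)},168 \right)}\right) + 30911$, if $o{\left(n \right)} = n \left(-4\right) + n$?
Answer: $\frac{305822}{49} \approx 6241.3$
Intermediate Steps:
$o{\left(n \right)} = - 3 n$ ($o{\left(n \right)} = - 4 n + n = - 3 n$)
$j{\left(R,a \right)} = - \frac{36}{49}$ ($j{\left(R,a \right)} = \left(-108\right) \frac{1}{147} = - \frac{36}{49}$)
$\left(-24669 + j{\left(o{\left(14 \right)},168 \right)}\right) + 30911 = \left(-24669 - \frac{36}{49}\right) + 30911 = - \frac{1208817}{49} + 30911 = \frac{305822}{49}$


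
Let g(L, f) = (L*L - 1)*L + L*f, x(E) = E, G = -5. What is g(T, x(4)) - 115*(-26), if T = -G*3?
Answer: 6410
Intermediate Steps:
T = 15 (T = -1*(-5)*3 = 5*3 = 15)
g(L, f) = L*f + L*(-1 + L²) (g(L, f) = (L² - 1)*L + L*f = (-1 + L²)*L + L*f = L*(-1 + L²) + L*f = L*f + L*(-1 + L²))
g(T, x(4)) - 115*(-26) = 15*(-1 + 4 + 15²) - 115*(-26) = 15*(-1 + 4 + 225) + 2990 = 15*228 + 2990 = 3420 + 2990 = 6410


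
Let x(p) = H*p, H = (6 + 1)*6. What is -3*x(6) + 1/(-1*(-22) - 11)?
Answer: -8315/11 ≈ -755.91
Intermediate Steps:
H = 42 (H = 7*6 = 42)
x(p) = 42*p
-3*x(6) + 1/(-1*(-22) - 11) = -126*6 + 1/(-1*(-22) - 11) = -3*252 + 1/(22 - 11) = -756 + 1/11 = -8315/11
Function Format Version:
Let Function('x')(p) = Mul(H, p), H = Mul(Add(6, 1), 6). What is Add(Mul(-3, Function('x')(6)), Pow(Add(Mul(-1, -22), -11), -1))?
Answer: Rational(-8315, 11) ≈ -755.91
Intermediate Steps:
H = 42 (H = Mul(7, 6) = 42)
Function('x')(p) = Mul(42, p)
Add(Mul(-3, Function('x')(6)), Pow(Add(Mul(-1, -22), -11), -1)) = Add(Mul(-3, Mul(42, 6)), Pow(Add(Mul(-1, -22), -11), -1)) = Add(Mul(-3, 252), Pow(Add(22, -11), -1)) = Add(-756, Pow(11, -1)) = Add(-756, Rational(1, 11)) = Rational(-8315, 11)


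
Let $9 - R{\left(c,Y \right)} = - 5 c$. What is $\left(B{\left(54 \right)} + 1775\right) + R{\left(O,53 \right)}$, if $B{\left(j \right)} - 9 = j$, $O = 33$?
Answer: $2012$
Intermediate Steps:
$B{\left(j \right)} = 9 + j$
$R{\left(c,Y \right)} = 9 + 5 c$ ($R{\left(c,Y \right)} = 9 - - 5 c = 9 + 5 c$)
$\left(B{\left(54 \right)} + 1775\right) + R{\left(O,53 \right)} = \left(\left(9 + 54\right) + 1775\right) + \left(9 + 5 \cdot 33\right) = \left(63 + 1775\right) + \left(9 + 165\right) = 1838 + 174 = 2012$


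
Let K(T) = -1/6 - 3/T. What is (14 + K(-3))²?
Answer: 7921/36 ≈ 220.03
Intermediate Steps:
K(T) = -⅙ - 3/T (K(T) = -1*⅙ - 3/T = -⅙ - 3/T)
(14 + K(-3))² = (14 + (⅙)*(-18 - 1*(-3))/(-3))² = (14 + (⅙)*(-⅓)*(-18 + 3))² = (14 + (⅙)*(-⅓)*(-15))² = (14 + ⅚)² = (89/6)² = 7921/36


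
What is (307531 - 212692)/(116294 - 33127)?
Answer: 94839/83167 ≈ 1.1403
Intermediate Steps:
(307531 - 212692)/(116294 - 33127) = 94839/83167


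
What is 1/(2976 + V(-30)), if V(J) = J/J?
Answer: 1/2977 ≈ 0.00033591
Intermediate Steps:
V(J) = 1
1/(2976 + V(-30)) = 1/(2976 + 1) = 1/2977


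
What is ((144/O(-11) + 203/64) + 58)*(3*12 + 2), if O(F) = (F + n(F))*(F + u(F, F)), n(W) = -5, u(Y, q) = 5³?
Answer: 74289/32 ≈ 2321.5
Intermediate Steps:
u(Y, q) = 125
O(F) = (-5 + F)*(125 + F) (O(F) = (F - 5)*(F + 125) = (-5 + F)*(125 + F))
((144/O(-11) + 203/64) + 58)*(3*12 + 2) = ((144/(-625 + (-11)² + 120*(-11)) + 203/64) + 58)*(3*12 + 2) = ((144/(-625 + 121 - 1320) + 203*(1/64)) + 58)*(36 + 2) = ((144/(-1824) + 203/64) + 58)*38 = ((144*(-1/1824) + 203/64) + 58)*38 = ((-3/38 + 203/64) + 58)*38 = (3761/1216 + 58)*38 = (74289/1216)*38 = 74289/32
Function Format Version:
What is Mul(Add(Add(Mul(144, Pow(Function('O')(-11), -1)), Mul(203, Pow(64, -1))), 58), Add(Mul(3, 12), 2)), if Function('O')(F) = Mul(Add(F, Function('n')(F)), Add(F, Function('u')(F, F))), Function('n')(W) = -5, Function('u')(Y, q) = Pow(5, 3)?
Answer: Rational(74289, 32) ≈ 2321.5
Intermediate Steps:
Function('u')(Y, q) = 125
Function('O')(F) = Mul(Add(-5, F), Add(125, F)) (Function('O')(F) = Mul(Add(F, -5), Add(F, 125)) = Mul(Add(-5, F), Add(125, F)))
Mul(Add(Add(Mul(144, Pow(Function('O')(-11), -1)), Mul(203, Pow(64, -1))), 58), Add(Mul(3, 12), 2)) = Mul(Add(Add(Mul(144, Pow(Add(-625, Pow(-11, 2), Mul(120, -11)), -1)), Mul(203, Pow(64, -1))), 58), Add(Mul(3, 12), 2)) = Mul(Add(Add(Mul(144, Pow(Add(-625, 121, -1320), -1)), Mul(203, Rational(1, 64))), 58), Add(36, 2)) = Mul(Add(Add(Mul(144, Pow(-1824, -1)), Rational(203, 64)), 58), 38) = Mul(Add(Add(Mul(144, Rational(-1, 1824)), Rational(203, 64)), 58), 38) = Mul(Add(Add(Rational(-3, 38), Rational(203, 64)), 58), 38) = Mul(Add(Rational(3761, 1216), 58), 38) = Mul(Rational(74289, 1216), 38) = Rational(74289, 32)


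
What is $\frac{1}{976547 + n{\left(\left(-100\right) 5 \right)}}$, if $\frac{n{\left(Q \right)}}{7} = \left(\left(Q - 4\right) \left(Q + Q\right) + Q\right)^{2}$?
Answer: $\frac{1}{1774586726547} \approx 5.6351 \cdot 10^{-13}$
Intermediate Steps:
$n{\left(Q \right)} = 7 \left(Q + 2 Q \left(-4 + Q\right)\right)^{2}$ ($n{\left(Q \right)} = 7 \left(\left(Q - 4\right) \left(Q + Q\right) + Q\right)^{2} = 7 \left(\left(-4 + Q\right) 2 Q + Q\right)^{2} = 7 \left(2 Q \left(-4 + Q\right) + Q\right)^{2} = 7 \left(Q + 2 Q \left(-4 + Q\right)\right)^{2}$)
$\frac{1}{976547 + n{\left(\left(-100\right) 5 \right)}} = \frac{1}{976547 + 7 \left(\left(-100\right) 5\right)^{2} \left(-7 + 2 \left(\left(-100\right) 5\right)\right)^{2}} = \frac{1}{976547 + 7 \left(-500\right)^{2} \left(-7 + 2 \left(-500\right)\right)^{2}} = \frac{1}{976547 + 7 \cdot 250000 \left(-7 - 1000\right)^{2}} = \frac{1}{976547 + 7 \cdot 250000 \left(-1007\right)^{2}} = \frac{1}{976547 + 7 \cdot 250000 \cdot 1014049} = \frac{1}{976547 + 1774585750000} = \frac{1}{1774586726547}$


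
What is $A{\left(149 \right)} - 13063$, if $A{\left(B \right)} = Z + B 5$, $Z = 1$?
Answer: $-12317$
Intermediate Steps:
$A{\left(B \right)} = 1 + 5 B$ ($A{\left(B \right)} = 1 + B 5 = 1 + 5 B$)
$A{\left(149 \right)} - 13063 = \left(1 + 5 \cdot 149\right) - 13063 = \left(1 + 745\right) - 13063 = 746 - 13063 = -12317$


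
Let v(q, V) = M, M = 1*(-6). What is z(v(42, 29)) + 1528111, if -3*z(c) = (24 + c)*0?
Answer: 1528111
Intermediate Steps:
M = -6
v(q, V) = -6
z(c) = 0 (z(c) = -(24 + c)*0/3 = -1/3*0 = 0)
z(v(42, 29)) + 1528111 = 0 + 1528111 = 1528111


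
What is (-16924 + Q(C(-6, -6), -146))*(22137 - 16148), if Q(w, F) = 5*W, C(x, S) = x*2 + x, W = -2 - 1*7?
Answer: -101627341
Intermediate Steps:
W = -9 (W = -2 - 7 = -9)
C(x, S) = 3*x (C(x, S) = 2*x + x = 3*x)
Q(w, F) = -45 (Q(w, F) = 5*(-9) = -45)
(-16924 + Q(C(-6, -6), -146))*(22137 - 16148) = (-16924 - 45)*(22137 - 16148) = -16969*5989 = -101627341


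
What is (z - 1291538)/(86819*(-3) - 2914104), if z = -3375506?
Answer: 4667044/3174561 ≈ 1.4701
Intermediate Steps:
(z - 1291538)/(86819*(-3) - 2914104) = (-3375506 - 1291538)/(86819*(-3) - 2914104) = -4667044/(-260457 - 2914104) = -4667044/(-3174561) = -4667044*(-1/3174561) = 4667044/3174561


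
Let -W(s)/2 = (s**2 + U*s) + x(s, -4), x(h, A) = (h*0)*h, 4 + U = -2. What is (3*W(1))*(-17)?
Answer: -510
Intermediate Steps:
U = -6 (U = -4 - 2 = -6)
x(h, A) = 0 (x(h, A) = 0*h = 0)
W(s) = -2*s**2 + 12*s (W(s) = -2*((s**2 - 6*s) + 0) = -2*(s**2 - 6*s) = -2*s**2 + 12*s)
(3*W(1))*(-17) = (3*(2*1*(6 - 1*1)))*(-17) = (3*(2*1*(6 - 1)))*(-17) = (3*(2*1*5))*(-17) = (3*10)*(-17) = 30*(-17) = -510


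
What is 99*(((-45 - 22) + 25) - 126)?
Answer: -16632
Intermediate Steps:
99*(((-45 - 22) + 25) - 126) = 99*((-67 + 25) - 126) = 99*(-42 - 126) = 99*(-168) = -16632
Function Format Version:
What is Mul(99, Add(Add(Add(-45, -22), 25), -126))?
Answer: -16632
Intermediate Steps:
Mul(99, Add(Add(Add(-45, -22), 25), -126)) = Mul(99, Add(Add(-67, 25), -126)) = Mul(99, Add(-42, -126)) = Mul(99, -168) = -16632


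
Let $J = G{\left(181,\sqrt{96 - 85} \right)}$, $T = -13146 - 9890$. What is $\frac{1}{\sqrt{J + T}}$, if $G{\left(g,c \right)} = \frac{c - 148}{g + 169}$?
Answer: $- \frac{5 i \sqrt{14}}{\sqrt{8062748 - \sqrt{11}}} \approx - 0.0065886 i$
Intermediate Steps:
$T = -23036$ ($T = -13146 - 9890 = -23036$)
$G{\left(g,c \right)} = \frac{-148 + c}{169 + g}$
$J = - \frac{74}{175} + \frac{\sqrt{11}}{350}$ ($J = \frac{-148 + \sqrt{96 - 85}}{169 + 181} = \frac{-148 + \sqrt{11}}{350} = - \frac{74}{175} + \frac{\sqrt{11}}{350} \approx -0.41338$)
$\frac{1}{\sqrt{J + T}} = \frac{1}{\sqrt{\left(- \frac{74}{175} + \frac{\sqrt{11}}{350}\right) - 23036}} = \frac{1}{\sqrt{- \frac{4031374}{175} + \frac{\sqrt{11}}{350}}}$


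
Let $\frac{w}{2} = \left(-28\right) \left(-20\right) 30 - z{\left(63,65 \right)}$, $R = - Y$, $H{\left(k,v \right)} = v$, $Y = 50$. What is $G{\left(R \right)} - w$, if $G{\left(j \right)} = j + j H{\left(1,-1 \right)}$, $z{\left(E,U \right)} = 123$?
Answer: $-33354$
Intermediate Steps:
$R = -50$ ($R = \left(-1\right) 50 = -50$)
$G{\left(j \right)} = 0$ ($G{\left(j \right)} = j + j \left(-1\right) = j - j = 0$)
$w = 33354$ ($w = 2 \left(\left(-28\right) \left(-20\right) 30 - 123\right) = 2 \left(560 \cdot 30 - 123\right) = 2 \left(16800 - 123\right) = 2 \cdot 16677 = 33354$)
$G{\left(R \right)} - w = 0 - 33354 = -33354$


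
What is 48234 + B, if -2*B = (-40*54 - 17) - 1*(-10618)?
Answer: 88027/2 ≈ 44014.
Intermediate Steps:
B = -8441/2 (B = -((-40*54 - 17) - 1*(-10618))/2 = -((-2160 - 17) + 10618)/2 = -(-2177 + 10618)/2 = -1/2*8441 = -8441/2 ≈ -4220.5)
48234 + B = 48234 - 8441/2 = 88027/2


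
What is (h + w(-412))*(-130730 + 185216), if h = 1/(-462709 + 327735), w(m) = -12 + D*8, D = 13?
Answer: 338292867501/67487 ≈ 5.0127e+6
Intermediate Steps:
w(m) = 92 (w(m) = -12 + 13*8 = -12 + 104 = 92)
h = -1/134974 (h = 1/(-134974) = -1/134974 ≈ -7.4088e-6)
(h + w(-412))*(-130730 + 185216) = (-1/134974 + 92)*(-130730 + 185216) = (12417607/134974)*54486 = 338292867501/67487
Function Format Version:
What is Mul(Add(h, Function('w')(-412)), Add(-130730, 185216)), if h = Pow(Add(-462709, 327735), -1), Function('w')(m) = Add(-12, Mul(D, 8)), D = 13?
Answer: Rational(338292867501, 67487) ≈ 5.0127e+6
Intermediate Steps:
Function('w')(m) = 92 (Function('w')(m) = Add(-12, Mul(13, 8)) = Add(-12, 104) = 92)
h = Rational(-1, 134974) (h = Pow(-134974, -1) = Rational(-1, 134974) ≈ -7.4088e-6)
Mul(Add(h, Function('w')(-412)), Add(-130730, 185216)) = Mul(Add(Rational(-1, 134974), 92), Add(-130730, 185216)) = Mul(Rational(12417607, 134974), 54486) = Rational(338292867501, 67487)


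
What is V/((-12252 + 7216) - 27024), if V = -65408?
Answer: 2336/1145 ≈ 2.0402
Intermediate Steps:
V/((-12252 + 7216) - 27024) = -65408/((-12252 + 7216) - 27024) = -65408/(-5036 - 27024) = -65408/(-32060) = -65408*(-1/32060) = 2336/1145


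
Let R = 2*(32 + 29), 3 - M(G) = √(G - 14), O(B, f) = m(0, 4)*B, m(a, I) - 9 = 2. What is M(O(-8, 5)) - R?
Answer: -119 - I*√102 ≈ -119.0 - 10.1*I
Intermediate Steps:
m(a, I) = 11 (m(a, I) = 9 + 2 = 11)
O(B, f) = 11*B
M(G) = 3 - √(-14 + G) (M(G) = 3 - √(G - 14) = 3 - √(-14 + G))
R = 122 (R = 2*61 = 122)
M(O(-8, 5)) - R = (3 - √(-14 + 11*(-8))) - 1*122 = (3 - √(-14 - 88)) - 122 = (3 - √(-102)) - 122 = (3 - I*√102) - 122 = -119 - I*√102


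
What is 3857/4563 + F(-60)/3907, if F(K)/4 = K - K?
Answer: 3857/4563 ≈ 0.84528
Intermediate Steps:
F(K) = 0 (F(K) = 4*(K - K) = 4*0 = 0)
3857/4563 + F(-60)/3907 = 3857/4563 + 0/3907 = 3857*(1/4563) + 0*(1/3907) = 3857/4563 + 0 = 3857/4563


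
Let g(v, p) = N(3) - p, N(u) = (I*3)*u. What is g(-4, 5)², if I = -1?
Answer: 196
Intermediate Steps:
N(u) = -3*u (N(u) = (-1*3)*u = -3*u)
g(v, p) = -9 - p (g(v, p) = -3*3 - p = -9 - p)
g(-4, 5)² = (-9 - 1*5)² = (-9 - 5)² = (-14)² = 196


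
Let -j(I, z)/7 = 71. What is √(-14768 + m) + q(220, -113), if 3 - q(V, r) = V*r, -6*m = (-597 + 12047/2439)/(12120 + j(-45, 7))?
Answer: 24863 + I*√11868108560215875930/28348497 ≈ 24863.0 + 121.52*I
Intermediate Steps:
j(I, z) = -497 (j(I, z) = -7*71 = -497)
m = 722018/85045491 (m = -(-597 + 12047/2439)/(6*(12120 - 497)) = -(-597 + 12047*(1/2439))/(6*11623) = -(-597 + 12047/2439)/(6*11623) = -(-722018)/(7317*11623) = -⅙*(-1444036/28348497) = 722018/85045491 ≈ 0.0084898)
q(V, r) = 3 - V*r
√(-14768 + m) + q(220, -113) = √(-14768 + 722018/85045491) + (3 - 1*220*(-113)) = √(-1255951089070/85045491) + (3 + 24860) = I*√11868108560215875930/28348497 + 24863 = 24863 + I*√11868108560215875930/28348497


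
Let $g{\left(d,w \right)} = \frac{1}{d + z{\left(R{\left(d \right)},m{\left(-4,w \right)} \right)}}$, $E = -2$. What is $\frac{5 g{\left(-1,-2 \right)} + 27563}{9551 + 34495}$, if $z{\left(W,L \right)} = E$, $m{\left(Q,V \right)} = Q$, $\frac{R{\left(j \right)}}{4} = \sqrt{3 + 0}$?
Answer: $\frac{41342}{66069} \approx 0.62574$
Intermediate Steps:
$R{\left(j \right)} = 4 \sqrt{3}$ ($R{\left(j \right)} = 4 \sqrt{3 + 0} = 4 \sqrt{3}$)
$z{\left(W,L \right)} = -2$
$g{\left(d,w \right)} = \frac{1}{-2 + d}$ ($g{\left(d,w \right)} = \frac{1}{d - 2} = \frac{1}{-2 + d}$)
$\frac{5 g{\left(-1,-2 \right)} + 27563}{9551 + 34495} = \frac{\frac{5}{-2 - 1} + 27563}{9551 + 34495} = \frac{\frac{5}{-3} + 27563}{44046} = \left(5 \left(- \frac{1}{3}\right) + 27563\right) \frac{1}{44046} = \left(- \frac{5}{3} + 27563\right) \frac{1}{44046} = \frac{82684}{3} \cdot \frac{1}{44046} = \frac{41342}{66069}$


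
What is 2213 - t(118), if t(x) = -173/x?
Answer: 261307/118 ≈ 2214.5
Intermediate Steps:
2213 - t(118) = 2213 - (-173)/118 = 2213 - 1*(-173/118) = 2213 + 173/118 = 261307/118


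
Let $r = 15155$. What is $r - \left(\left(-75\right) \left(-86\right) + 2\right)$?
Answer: $8703$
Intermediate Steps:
$r - \left(\left(-75\right) \left(-86\right) + 2\right) = 15155 - \left(\left(-75\right) \left(-86\right) + 2\right) = 15155 - \left(6450 + 2\right) = 15155 - 6452 = 8703$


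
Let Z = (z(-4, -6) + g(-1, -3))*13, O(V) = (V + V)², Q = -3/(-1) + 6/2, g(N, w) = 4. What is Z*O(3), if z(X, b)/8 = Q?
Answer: 24336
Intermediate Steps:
Q = 6 (Q = -3*(-1) + 6*(½) = 3 + 3 = 6)
z(X, b) = 48 (z(X, b) = 8*6 = 48)
O(V) = 4*V² (O(V) = (2*V)² = 4*V²)
Z = 676 (Z = (48 + 4)*13 = 52*13 = 676)
Z*O(3) = 676*(4*3²) = 676*(4*9) = 676*36 = 24336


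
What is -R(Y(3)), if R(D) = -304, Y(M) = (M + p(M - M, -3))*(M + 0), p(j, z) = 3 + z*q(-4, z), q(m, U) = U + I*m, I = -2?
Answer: 304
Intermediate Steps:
q(m, U) = U - 2*m
p(j, z) = 3 + z*(8 + z) (p(j, z) = 3 + z*(z - 2*(-4)) = 3 + z*(z + 8) = 3 + z*(8 + z))
Y(M) = M*(-12 + M) (Y(M) = (M + (3 - 3*(8 - 3)))*(M + 0) = (M + (3 - 3*5))*M = (M + (3 - 15))*M = (M - 12)*M = (-12 + M)*M = M*(-12 + M))
-R(Y(3)) = -1*(-304) = 304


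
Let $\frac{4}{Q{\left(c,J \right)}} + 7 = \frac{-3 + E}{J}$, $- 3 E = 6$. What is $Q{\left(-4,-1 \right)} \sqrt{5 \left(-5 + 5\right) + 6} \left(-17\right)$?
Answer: $34 \sqrt{6} \approx 83.283$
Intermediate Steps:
$E = -2$ ($E = \left(- \frac{1}{3}\right) 6 = -2$)
$Q{\left(c,J \right)} = \frac{4}{-7 - \frac{5}{J}}$ ($Q{\left(c,J \right)} = \frac{4}{-7 + \frac{-3 - 2}{J}} = \frac{4}{-7 - \frac{5}{J}}$)
$Q{\left(-4,-1 \right)} \sqrt{5 \left(-5 + 5\right) + 6} \left(-17\right) = \left(-4\right) \left(-1\right) \frac{1}{5 + 7 \left(-1\right)} \sqrt{5 \left(-5 + 5\right) + 6} \left(-17\right) = \left(-4\right) \left(-1\right) \frac{1}{5 - 7} \sqrt{5 \cdot 0 + 6} \left(-17\right) = \left(-4\right) \left(-1\right) \frac{1}{-2} \sqrt{0 + 6} \left(-17\right) = \left(-4\right) \left(-1\right) \left(- \frac{1}{2}\right) \sqrt{6} \left(-17\right) = - 2 \sqrt{6} \left(-17\right) = 34 \sqrt{6}$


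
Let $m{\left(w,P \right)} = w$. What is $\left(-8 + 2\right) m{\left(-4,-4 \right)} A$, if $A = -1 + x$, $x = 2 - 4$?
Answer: $-72$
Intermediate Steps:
$x = -2$
$A = -3$ ($A = -1 - 2 = -3$)
$\left(-8 + 2\right) m{\left(-4,-4 \right)} A = \left(-8 + 2\right) \left(-4\right) \left(-3\right) = \left(-6\right) \left(-4\right) \left(-3\right) = 24 \left(-3\right) = -72$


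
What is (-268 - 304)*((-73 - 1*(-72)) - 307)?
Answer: 176176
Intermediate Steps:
(-268 - 304)*((-73 - 1*(-72)) - 307) = -572*((-73 + 72) - 307) = -572*(-1 - 307) = -572*(-308) = 176176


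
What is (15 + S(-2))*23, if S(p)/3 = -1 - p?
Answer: 414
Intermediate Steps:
S(p) = -3 - 3*p (S(p) = 3*(-1 - p) = -3 - 3*p)
(15 + S(-2))*23 = (15 + (-3 - 3*(-2)))*23 = (15 + (-3 + 6))*23 = (15 + 3)*23 = 18*23 = 414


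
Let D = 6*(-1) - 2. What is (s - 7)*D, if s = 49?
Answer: -336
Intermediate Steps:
D = -8 (D = -6 - 2 = -8)
(s - 7)*D = (49 - 7)*(-8) = 42*(-8) = -336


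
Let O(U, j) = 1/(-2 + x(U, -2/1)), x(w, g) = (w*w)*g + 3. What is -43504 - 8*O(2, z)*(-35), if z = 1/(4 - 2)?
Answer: -43544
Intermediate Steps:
x(w, g) = 3 + g*w² (x(w, g) = w²*g + 3 = g*w² + 3 = 3 + g*w²)
z = ½ (z = 1/2 = ½ ≈ 0.50000)
O(U, j) = 1/(1 - 2*U²) (O(U, j) = 1/(-2 + (3 + (-2/1)*U²)) = 1/(-2 + (3 + (-2*1)*U²)) = 1/(-2 + (3 - 2*U²)) = 1/(1 - 2*U²))
-43504 - 8*O(2, z)*(-35) = -43504 - 8*(-1/(-1 + 2*2²))*(-35) = -43504 - 8*(-1/(-1 + 2*4))*(-35) = -43504 - 8*(-1/(-1 + 8))*(-35) = -43504 - 8*(-1/7)*(-35) = -43504 - 8*(-1*⅐)*(-35) = -43504 - 8*(-⅐)*(-35) = -43504 - (-8)*(-35)/7 = -43504 - 1*40 = -43504 - 40 = -43544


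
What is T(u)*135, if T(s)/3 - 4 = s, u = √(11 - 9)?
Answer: 1620 + 405*√2 ≈ 2192.8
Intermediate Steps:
u = √2 ≈ 1.4142
T(s) = 12 + 3*s
T(u)*135 = (12 + 3*√2)*135 = 1620 + 405*√2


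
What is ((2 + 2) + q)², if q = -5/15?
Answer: 121/9 ≈ 13.444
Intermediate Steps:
q = -⅓ (q = -5*1/15 = -⅓ ≈ -0.33333)
((2 + 2) + q)² = ((2 + 2) - ⅓)² = (4 - ⅓)² = (11/3)² = 121/9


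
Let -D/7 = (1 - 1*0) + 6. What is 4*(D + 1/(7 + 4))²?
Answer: 1157776/121 ≈ 9568.4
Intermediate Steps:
D = -49 (D = -7*((1 - 1*0) + 6) = -7*((1 + 0) + 6) = -7*(1 + 6) = -7*7 = -49)
4*(D + 1/(7 + 4))² = 4*(-49 + 1/(7 + 4))² = 4*(-49 + 1/11)² = 4*(-538/11)² = 4*(289444/121) = 1157776/121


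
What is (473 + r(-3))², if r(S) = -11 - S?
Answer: 216225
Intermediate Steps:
(473 + r(-3))² = (473 + (-11 - 1*(-3)))² = (473 + (-11 + 3))² = (473 - 8)² = 465² = 216225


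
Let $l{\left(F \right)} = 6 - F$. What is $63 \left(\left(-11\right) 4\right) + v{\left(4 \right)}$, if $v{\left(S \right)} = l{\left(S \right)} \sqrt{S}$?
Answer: $-2768$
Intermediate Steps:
$v{\left(S \right)} = \sqrt{S} \left(6 - S\right)$ ($v{\left(S \right)} = \left(6 - S\right) \sqrt{S} = \sqrt{S} \left(6 - S\right)$)
$63 \left(\left(-11\right) 4\right) + v{\left(4 \right)} = 63 \left(\left(-11\right) 4\right) + \sqrt{4} \left(6 - 4\right) = 63 \left(-44\right) + 2 \left(6 - 4\right) = -2772 + 2 \cdot 2 = -2772 + 4 = -2768$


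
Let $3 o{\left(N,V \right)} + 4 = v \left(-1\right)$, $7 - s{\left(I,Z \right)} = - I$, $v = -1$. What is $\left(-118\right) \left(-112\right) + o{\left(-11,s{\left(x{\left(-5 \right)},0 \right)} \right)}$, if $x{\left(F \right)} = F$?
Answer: $13215$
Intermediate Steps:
$s{\left(I,Z \right)} = 7 + I$ ($s{\left(I,Z \right)} = 7 - - I = 7 + I$)
$o{\left(N,V \right)} = -1$ ($o{\left(N,V \right)} = - \frac{4}{3} + \frac{\left(-1\right) \left(-1\right)}{3} = - \frac{4}{3} + \frac{1}{3} \cdot 1 = - \frac{4}{3} + \frac{1}{3} = -1$)
$\left(-118\right) \left(-112\right) + o{\left(-11,s{\left(x{\left(-5 \right)},0 \right)} \right)} = \left(-118\right) \left(-112\right) - 1 = 13216 - 1 = 13215$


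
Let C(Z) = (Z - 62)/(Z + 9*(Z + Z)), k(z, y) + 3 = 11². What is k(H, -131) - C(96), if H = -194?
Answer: 107599/912 ≈ 117.98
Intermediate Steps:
k(z, y) = 118 (k(z, y) = -3 + 11² = -3 + 121 = 118)
C(Z) = (-62 + Z)/(19*Z) (C(Z) = (-62 + Z)/(Z + 9*(2*Z)) = (-62 + Z)/(Z + 18*Z) = (-62 + Z)/((19*Z)) = (-62 + Z)*(1/(19*Z)) = (-62 + Z)/(19*Z))
k(H, -131) - C(96) = 118 - (-62 + 96)/(19*96) = 118 - 34/(19*96) = 118 - 1*17/912 = 118 - 17/912 = 107599/912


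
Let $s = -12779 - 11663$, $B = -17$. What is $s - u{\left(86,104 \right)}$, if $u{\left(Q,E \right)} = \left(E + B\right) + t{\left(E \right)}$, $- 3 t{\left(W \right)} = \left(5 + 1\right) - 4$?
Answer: $- \frac{73585}{3} \approx -24528.0$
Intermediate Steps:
$t{\left(W \right)} = - \frac{2}{3}$ ($t{\left(W \right)} = - \frac{\left(5 + 1\right) - 4}{3} = - \frac{6 - 4}{3} = \left(- \frac{1}{3}\right) 2 = - \frac{2}{3}$)
$s = -24442$
$u{\left(Q,E \right)} = - \frac{53}{3} + E$ ($u{\left(Q,E \right)} = \left(E - 17\right) - \frac{2}{3} = \left(-17 + E\right) - \frac{2}{3} = - \frac{53}{3} + E$)
$s - u{\left(86,104 \right)} = -24442 - \left(- \frac{53}{3} + 104\right) = -24442 - \frac{259}{3} = - \frac{73585}{3}$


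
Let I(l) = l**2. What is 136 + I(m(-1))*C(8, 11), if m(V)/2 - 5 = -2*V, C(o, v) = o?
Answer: 1704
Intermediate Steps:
m(V) = 10 - 4*V (m(V) = 10 + 2*(-2*V) = 10 - 4*V)
136 + I(m(-1))*C(8, 11) = 136 + (10 - 4*(-1))**2*8 = 136 + (10 + 4)**2*8 = 136 + 14**2*8 = 136 + 196*8 = 136 + 1568 = 1704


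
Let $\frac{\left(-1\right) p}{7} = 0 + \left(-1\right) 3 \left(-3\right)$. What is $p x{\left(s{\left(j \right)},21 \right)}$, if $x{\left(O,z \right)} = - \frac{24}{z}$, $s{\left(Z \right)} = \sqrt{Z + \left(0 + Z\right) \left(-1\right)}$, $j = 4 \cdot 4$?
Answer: $72$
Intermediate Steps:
$j = 16$
$s{\left(Z \right)} = 0$ ($s{\left(Z \right)} = \sqrt{Z + Z \left(-1\right)} = \sqrt{Z - Z} = \sqrt{0} = 0$)
$p = -63$ ($p = - 7 \left(0 + \left(-1\right) 3 \left(-3\right)\right) = - 7 \left(0 - -9\right) = - 7 \left(0 + 9\right) = \left(-7\right) 9 = -63$)
$p x{\left(s{\left(j \right)},21 \right)} = - 63 \left(- \frac{24}{21}\right) = - 63 \left(\left(-24\right) \frac{1}{21}\right) = \left(-63\right) \left(- \frac{8}{7}\right) = 72$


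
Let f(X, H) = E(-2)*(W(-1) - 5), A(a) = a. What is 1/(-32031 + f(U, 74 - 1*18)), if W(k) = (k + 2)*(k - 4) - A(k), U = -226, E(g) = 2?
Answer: -1/32049 ≈ -3.1202e-5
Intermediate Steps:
W(k) = -k + (-4 + k)*(2 + k) (W(k) = (k + 2)*(k - 4) - k = (2 + k)*(-4 + k) - k = (-4 + k)*(2 + k) - k = -k + (-4 + k)*(2 + k))
f(X, H) = -18 (f(X, H) = 2*((-8 + (-1)**2 - 3*(-1)) - 5) = 2*((-8 + 1 + 3) - 5) = 2*(-4 - 5) = 2*(-9) = -18)
1/(-32031 + f(U, 74 - 1*18)) = 1/(-32031 - 18) = 1/(-32049) = -1/32049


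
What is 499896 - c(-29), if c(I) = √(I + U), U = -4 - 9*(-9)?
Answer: 499896 - 4*√3 ≈ 4.9989e+5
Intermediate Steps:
U = 77 (U = -4 + 81 = 77)
c(I) = √(77 + I) (c(I) = √(I + 77) = √(77 + I))
499896 - c(-29) = 499896 - √(77 - 29) = 499896 - √48 = 499896 - 4*√3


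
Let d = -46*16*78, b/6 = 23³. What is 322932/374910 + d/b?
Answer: 2478078/33054565 ≈ 0.074969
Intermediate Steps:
b = 73002 (b = 6*23³ = 6*12167 = 73002)
d = -57408 (d = -736*78 = -57408)
322932/374910 + d/b = 322932/374910 - 57408/73002 = 322932*(1/374910) - 57408*1/73002 = 53822/62485 - 416/529 = 2478078/33054565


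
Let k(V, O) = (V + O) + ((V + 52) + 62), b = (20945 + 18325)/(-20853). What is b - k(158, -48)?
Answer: -381196/993 ≈ -383.88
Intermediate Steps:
b = -1870/993 (b = 39270*(-1/20853) = -1870/993 ≈ -1.8832)
k(V, O) = 114 + O + 2*V (k(V, O) = (O + V) + ((52 + V) + 62) = (O + V) + (114 + V) = 114 + O + 2*V)
b - k(158, -48) = -1870/993 - (114 - 48 + 2*158) = -1870/993 - (114 - 48 + 316) = -1870/993 - 1*382 = -1870/993 - 382 = -381196/993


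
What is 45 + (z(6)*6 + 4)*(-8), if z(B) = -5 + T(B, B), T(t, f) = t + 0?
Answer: -35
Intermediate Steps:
T(t, f) = t
z(B) = -5 + B
45 + (z(6)*6 + 4)*(-8) = 45 + ((-5 + 6)*6 + 4)*(-8) = 45 + (1*6 + 4)*(-8) = 45 + (6 + 4)*(-8) = 45 + 10*(-8) = 45 - 80 = -35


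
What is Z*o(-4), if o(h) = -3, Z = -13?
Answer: 39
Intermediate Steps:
Z*o(-4) = -13*(-3) = 39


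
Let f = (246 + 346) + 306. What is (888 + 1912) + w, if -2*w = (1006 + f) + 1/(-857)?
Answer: 3167473/1714 ≈ 1848.0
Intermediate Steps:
f = 898 (f = 592 + 306 = 898)
w = -1631727/1714 (w = -((1006 + 898) + 1/(-857))/2 = -(1904 - 1/857)/2 = -½*1631727/857 = -1631727/1714 ≈ -952.00)
(888 + 1912) + w = (888 + 1912) - 1631727/1714 = 2800 - 1631727/1714 = 3167473/1714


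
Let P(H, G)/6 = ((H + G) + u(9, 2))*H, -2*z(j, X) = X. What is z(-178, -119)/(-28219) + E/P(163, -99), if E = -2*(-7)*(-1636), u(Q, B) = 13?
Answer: -92972669/303580002 ≈ -0.30625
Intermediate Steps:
z(j, X) = -X/2
E = -22904 (E = 14*(-1636) = -22904)
P(H, G) = 6*H*(13 + G + H) (P(H, G) = 6*(((H + G) + 13)*H) = 6*(((G + H) + 13)*H) = 6*((13 + G + H)*H) = 6*(H*(13 + G + H)) = 6*H*(13 + G + H))
z(-178, -119)/(-28219) + E/P(163, -99) = -½*(-119)/(-28219) - 22904*1/(978*(13 - 99 + 163)) = (119/2)*(-1/28219) - 22904/(6*163*77) = -119/56438 - 22904/75306 = -119/56438 - 22904*1/75306 = -119/56438 - 1636/5379 = -92972669/303580002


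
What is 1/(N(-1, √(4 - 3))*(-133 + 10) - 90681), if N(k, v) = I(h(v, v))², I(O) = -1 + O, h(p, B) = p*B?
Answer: -1/90681 ≈ -1.1028e-5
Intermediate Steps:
h(p, B) = B*p
N(k, v) = (-1 + v²)² (N(k, v) = (-1 + v*v)² = (-1 + v²)²)
1/(N(-1, √(4 - 3))*(-133 + 10) - 90681) = 1/((-1 + (√(4 - 3))²)²*(-133 + 10) - 90681) = 1/((-1 + (√1)²)²*(-123) - 90681) = 1/((-1 + 1²)²*(-123) - 90681) = 1/((-1 + 1)²*(-123) - 90681) = 1/(0²*(-123) - 90681) = 1/(0*(-123) - 90681) = 1/(0 - 90681) = 1/(-90681) = -1/90681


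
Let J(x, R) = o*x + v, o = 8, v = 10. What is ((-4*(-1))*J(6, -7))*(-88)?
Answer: -20416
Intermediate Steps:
J(x, R) = 10 + 8*x (J(x, R) = 8*x + 10 = 10 + 8*x)
((-4*(-1))*J(6, -7))*(-88) = ((-4*(-1))*(10 + 8*6))*(-88) = (4*(10 + 48))*(-88) = (4*58)*(-88) = 232*(-88) = -20416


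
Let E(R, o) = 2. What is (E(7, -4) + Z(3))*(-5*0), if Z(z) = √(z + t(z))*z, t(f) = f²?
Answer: 0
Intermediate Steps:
Z(z) = z*√(z + z²) (Z(z) = √(z + z²)*z = z*√(z + z²))
(E(7, -4) + Z(3))*(-5*0) = (2 + 3*√(3*(1 + 3)))*(-5*0) = (2 + 3*√(3*4))*0 = (2 + 3*√12)*0 = (2 + 3*(2*√3))*0 = (2 + 6*√3)*0 = 0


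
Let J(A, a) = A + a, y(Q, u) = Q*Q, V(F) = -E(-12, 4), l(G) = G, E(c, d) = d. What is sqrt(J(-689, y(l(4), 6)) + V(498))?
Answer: I*sqrt(677) ≈ 26.019*I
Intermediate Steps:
V(F) = -4 (V(F) = -1*4 = -4)
y(Q, u) = Q**2
sqrt(J(-689, y(l(4), 6)) + V(498)) = sqrt((-689 + 4**2) - 4) = sqrt((-689 + 16) - 4) = sqrt(-673 - 4) = sqrt(-677) = I*sqrt(677)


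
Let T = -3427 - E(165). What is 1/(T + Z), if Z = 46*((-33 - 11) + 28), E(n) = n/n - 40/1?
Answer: -1/4124 ≈ -0.00024248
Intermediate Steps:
E(n) = -39 (E(n) = 1 - 40*1 = 1 - 40 = -39)
T = -3388 (T = -3427 - 1*(-39) = -3427 + 39 = -3388)
Z = -736 (Z = 46*(-44 + 28) = 46*(-16) = -736)
1/(T + Z) = 1/(-3388 - 736) = 1/(-4124) = -1/4124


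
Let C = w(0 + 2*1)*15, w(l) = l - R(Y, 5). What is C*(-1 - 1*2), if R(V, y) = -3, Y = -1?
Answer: -225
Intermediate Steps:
w(l) = 3 + l (w(l) = l - 1*(-3) = l + 3 = 3 + l)
C = 75 (C = (3 + (0 + 2*1))*15 = (3 + (0 + 2))*15 = (3 + 2)*15 = 5*15 = 75)
C*(-1 - 1*2) = 75*(-1 - 1*2) = 75*(-1 - 2) = 75*(-3) = -225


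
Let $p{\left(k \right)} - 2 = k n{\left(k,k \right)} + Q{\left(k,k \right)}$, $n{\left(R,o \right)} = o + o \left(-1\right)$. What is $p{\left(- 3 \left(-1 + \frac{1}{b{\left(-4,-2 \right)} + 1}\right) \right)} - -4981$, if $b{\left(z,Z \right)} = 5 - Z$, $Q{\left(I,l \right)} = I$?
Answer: $\frac{39885}{8} \approx 4985.6$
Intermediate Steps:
$n{\left(R,o \right)} = 0$ ($n{\left(R,o \right)} = o - o = 0$)
$p{\left(k \right)} = 2 + k$ ($p{\left(k \right)} = 2 + \left(k 0 + k\right) = 2 + \left(0 + k\right) = 2 + k$)
$p{\left(- 3 \left(-1 + \frac{1}{b{\left(-4,-2 \right)} + 1}\right) \right)} - -4981 = \left(2 - 3 \left(-1 + \frac{1}{\left(5 - -2\right) + 1}\right)\right) - -4981 = \left(2 - 3 \left(-1 + \frac{1}{\left(5 + 2\right) + 1}\right)\right) + 4981 = \left(2 - 3 \left(-1 + \frac{1}{7 + 1}\right)\right) + 4981 = \left(2 - 3 \left(-1 + \frac{1}{8}\right)\right) + 4981 = \left(2 - - \frac{21}{8}\right) + 4981 = \left(2 + \frac{21}{8}\right) + 4981 = \frac{37}{8} + 4981 = \frac{39885}{8}$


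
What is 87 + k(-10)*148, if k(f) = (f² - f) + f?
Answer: 14887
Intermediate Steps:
k(f) = f²
87 + k(-10)*148 = 87 + (-10)²*148 = 87 + 100*148 = 87 + 14800 = 14887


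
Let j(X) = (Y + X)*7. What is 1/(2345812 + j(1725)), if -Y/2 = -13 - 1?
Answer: 1/2358083 ≈ 4.2407e-7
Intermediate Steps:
Y = 28 (Y = -2*(-13 - 1) = -2*(-14) = 28)
j(X) = 196 + 7*X (j(X) = (28 + X)*7 = 196 + 7*X)
1/(2345812 + j(1725)) = 1/(2345812 + (196 + 7*1725)) = 1/(2345812 + (196 + 12075)) = 1/(2345812 + 12271) = 1/2358083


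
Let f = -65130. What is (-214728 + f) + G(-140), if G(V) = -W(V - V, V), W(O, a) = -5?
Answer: -279853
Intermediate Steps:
G(V) = 5 (G(V) = -1*(-5) = 5)
(-214728 + f) + G(-140) = (-214728 - 65130) + 5 = -279858 + 5 = -279853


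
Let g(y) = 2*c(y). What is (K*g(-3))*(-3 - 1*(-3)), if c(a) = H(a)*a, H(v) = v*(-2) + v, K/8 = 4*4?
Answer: 0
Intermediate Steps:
K = 128 (K = 8*(4*4) = 8*16 = 128)
H(v) = -v (H(v) = -2*v + v = -v)
c(a) = -a**2 (c(a) = (-a)*a = -a**2)
g(y) = -2*y**2 (g(y) = 2*(-y**2) = -2*y**2)
(K*g(-3))*(-3 - 1*(-3)) = (128*(-2*(-3)**2))*(-3 - 1*(-3)) = (128*(-2*9))*(-3 + 3) = (128*(-18))*0 = -2304*0 = 0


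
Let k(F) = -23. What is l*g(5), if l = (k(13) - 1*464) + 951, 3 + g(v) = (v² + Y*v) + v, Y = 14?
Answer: 45008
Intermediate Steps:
g(v) = -3 + v² + 15*v (g(v) = -3 + ((v² + 14*v) + v) = -3 + (v² + 15*v) = -3 + v² + 15*v)
l = 464 (l = (-23 - 1*464) + 951 = (-23 - 464) + 951 = -487 + 951 = 464)
l*g(5) = 464*(-3 + 5² + 15*5) = 464*(-3 + 25 + 75) = 464*97 = 45008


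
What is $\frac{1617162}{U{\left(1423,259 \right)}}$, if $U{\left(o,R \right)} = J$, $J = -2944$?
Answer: $- \frac{808581}{1472} \approx -549.31$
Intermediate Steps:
$U{\left(o,R \right)} = -2944$
$\frac{1617162}{U{\left(1423,259 \right)}} = \frac{1617162}{-2944} = 1617162 \left(- \frac{1}{2944}\right) = - \frac{808581}{1472}$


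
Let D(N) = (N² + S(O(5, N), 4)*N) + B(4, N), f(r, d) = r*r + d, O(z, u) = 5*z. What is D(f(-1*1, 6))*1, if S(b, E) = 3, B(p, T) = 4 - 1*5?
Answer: 69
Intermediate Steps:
B(p, T) = -1 (B(p, T) = 4 - 5 = -1)
f(r, d) = d + r² (f(r, d) = r² + d = d + r²)
D(N) = -1 + N² + 3*N (D(N) = (N² + 3*N) - 1 = -1 + N² + 3*N)
D(f(-1*1, 6))*1 = (-1 + (6 + (-1*1)²)² + 3*(6 + (-1*1)²))*1 = (-1 + (6 + (-1)²)² + 3*(6 + (-1)²))*1 = (-1 + (6 + 1)² + 3*(6 + 1))*1 = (-1 + 7² + 3*7)*1 = (-1 + 49 + 21)*1 = 69*1 = 69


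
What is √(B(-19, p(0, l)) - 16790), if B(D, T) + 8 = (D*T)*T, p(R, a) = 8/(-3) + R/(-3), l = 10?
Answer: I*√152398/3 ≈ 130.13*I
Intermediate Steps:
p(R, a) = -8/3 - R/3 (p(R, a) = 8*(-⅓) + R*(-⅓) = -8/3 - R/3)
B(D, T) = -8 + D*T² (B(D, T) = -8 + (D*T)*T = -8 + D*T²)
√(B(-19, p(0, l)) - 16790) = √((-8 - 19*(-8/3 - ⅓*0)²) - 16790) = √((-8 - 19*(-8/3 + 0)²) - 16790) = √((-8 - 19*(-8/3)²) - 16790) = √((-8 - 19*64/9) - 16790) = √((-8 - 1216/9) - 16790) = √(-1288/9 - 16790) = √(-152398/9) = I*√152398/3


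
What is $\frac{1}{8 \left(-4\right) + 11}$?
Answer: $- \frac{1}{21} \approx -0.047619$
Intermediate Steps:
$\frac{1}{8 \left(-4\right) + 11} = \frac{1}{-32 + 11} = \frac{1}{-21} = - \frac{1}{21}$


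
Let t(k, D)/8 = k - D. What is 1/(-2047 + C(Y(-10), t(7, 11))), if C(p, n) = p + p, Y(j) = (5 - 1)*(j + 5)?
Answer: -1/2087 ≈ -0.00047916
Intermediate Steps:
t(k, D) = -8*D + 8*k (t(k, D) = 8*(k - D) = -8*D + 8*k)
Y(j) = 20 + 4*j (Y(j) = 4*(5 + j) = 20 + 4*j)
C(p, n) = 2*p
1/(-2047 + C(Y(-10), t(7, 11))) = 1/(-2047 + 2*(20 + 4*(-10))) = 1/(-2047 + 2*(20 - 40)) = 1/(-2047 + 2*(-20)) = 1/(-2047 - 40) = 1/(-2087) = -1/2087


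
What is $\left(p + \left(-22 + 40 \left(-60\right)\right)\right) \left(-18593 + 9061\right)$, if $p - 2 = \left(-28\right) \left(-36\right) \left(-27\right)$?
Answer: $282490352$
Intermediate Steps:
$p = -27214$ ($p = 2 + \left(-28\right) \left(-36\right) \left(-27\right) = 2 + 1008 \left(-27\right) = 2 - 27216 = -27214$)
$\left(p + \left(-22 + 40 \left(-60\right)\right)\right) \left(-18593 + 9061\right) = \left(-27214 + \left(-22 + 40 \left(-60\right)\right)\right) \left(-18593 + 9061\right) = \left(-27214 - 2422\right) \left(-9532\right) = \left(-29636\right) \left(-9532\right) = 282490352$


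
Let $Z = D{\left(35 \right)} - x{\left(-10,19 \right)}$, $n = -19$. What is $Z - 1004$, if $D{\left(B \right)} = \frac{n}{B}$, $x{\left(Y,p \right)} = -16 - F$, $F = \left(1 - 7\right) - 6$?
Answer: $- \frac{35019}{35} \approx -1000.5$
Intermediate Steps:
$F = -12$ ($F = -6 - 6 = -12$)
$x{\left(Y,p \right)} = -4$ ($x{\left(Y,p \right)} = -16 - -12 = -16 + 12 = -4$)
$D{\left(B \right)} = - \frac{19}{B}$
$Z = \frac{121}{35}$ ($Z = - \frac{19}{35} - -4 = \left(-19\right) \frac{1}{35} + 4 = - \frac{19}{35} + 4 = \frac{121}{35} \approx 3.4571$)
$Z - 1004 = \frac{121}{35} - 1004 = - \frac{35019}{35}$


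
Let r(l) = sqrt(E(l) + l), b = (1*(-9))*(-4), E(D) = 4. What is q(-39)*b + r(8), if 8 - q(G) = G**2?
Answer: -54468 + 2*sqrt(3) ≈ -54465.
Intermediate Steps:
q(G) = 8 - G**2
b = 36 (b = -9*(-4) = 36)
r(l) = sqrt(4 + l)
q(-39)*b + r(8) = (8 - 1*(-39)**2)*36 + sqrt(4 + 8) = (8 - 1*1521)*36 + sqrt(12) = (8 - 1521)*36 + 2*sqrt(3) = -1513*36 + 2*sqrt(3) = -54468 + 2*sqrt(3)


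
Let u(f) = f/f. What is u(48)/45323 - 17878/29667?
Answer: -810254927/1344597441 ≈ -0.60260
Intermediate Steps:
u(f) = 1
u(48)/45323 - 17878/29667 = 1/45323 - 17878/29667 = -810254927/1344597441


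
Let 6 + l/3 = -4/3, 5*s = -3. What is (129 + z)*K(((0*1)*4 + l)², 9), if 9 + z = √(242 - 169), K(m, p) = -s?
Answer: 72 + 3*√73/5 ≈ 77.126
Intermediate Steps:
s = -⅗ (s = (⅕)*(-3) = -⅗ ≈ -0.60000)
l = -22 (l = -18 + 3*(-4/3) = -18 - 4 = -22)
K(m, p) = ⅗ (K(m, p) = -1*(-⅗) = ⅗)
z = -9 + √73 (z = -9 + √(242 - 169) = -9 + √73 ≈ -0.45600)
(129 + z)*K(((0*1)*4 + l)², 9) = (129 + (-9 + √73))*(⅗) = (120 + √73)*(⅗) = 72 + 3*√73/5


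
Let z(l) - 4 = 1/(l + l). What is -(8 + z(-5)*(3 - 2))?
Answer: -119/10 ≈ -11.900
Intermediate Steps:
z(l) = 4 + 1/(2*l) (z(l) = 4 + 1/(l + l) = 4 + 1/(2*l))
-(8 + z(-5)*(3 - 2)) = -(8 + (4 + (½)/(-5))*(3 - 2)) = -(8 + (4 + (½)*(-⅕))*1) = -(8 + (4 - ⅒)*1) = -(8 + (39/10)*1) = -(8 + 39/10) = -1*119/10 = -119/10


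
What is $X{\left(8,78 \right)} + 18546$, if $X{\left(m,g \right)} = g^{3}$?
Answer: $493098$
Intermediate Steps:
$X{\left(8,78 \right)} + 18546 = 78^{3} + 18546 = 474552 + 18546 = 493098$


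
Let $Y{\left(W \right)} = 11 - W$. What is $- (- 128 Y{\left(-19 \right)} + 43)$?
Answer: $3797$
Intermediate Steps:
$- (- 128 Y{\left(-19 \right)} + 43) = - (- 128 \left(11 - -19\right) + 43) = - (- 128 \left(11 + 19\right) + 43) = - (\left(-128\right) 30 + 43) = - (-3840 + 43) = \left(-1\right) \left(-3797\right) = 3797$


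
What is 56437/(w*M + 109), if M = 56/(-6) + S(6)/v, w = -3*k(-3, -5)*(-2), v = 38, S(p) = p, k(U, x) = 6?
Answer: -1072303/4205 ≈ -255.01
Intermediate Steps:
w = 36 (w = -3*6*(-2) = -18*(-2) = 36)
M = -523/57 (M = 56/(-6) + 6/38 = 56*(-⅙) + 6*(1/38) = -28/3 + 3/19 = -523/57 ≈ -9.1754)
56437/(w*M + 109) = 56437/(36*(-523/57) + 109) = 56437/(-6276/19 + 109) = 56437/(-4205/19) = 56437*(-19/4205) = -1072303/4205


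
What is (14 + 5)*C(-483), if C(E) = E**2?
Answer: 4432491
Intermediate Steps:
(14 + 5)*C(-483) = (14 + 5)*(-483)**2 = 19*233289 = 4432491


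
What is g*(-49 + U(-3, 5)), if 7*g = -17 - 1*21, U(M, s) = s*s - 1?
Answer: 950/7 ≈ 135.71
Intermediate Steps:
U(M, s) = -1 + s**2 (U(M, s) = s**2 - 1 = -1 + s**2)
g = -38/7 (g = (-17 - 1*21)/7 = (-17 - 21)/7 = (1/7)*(-38) = -38/7 ≈ -5.4286)
g*(-49 + U(-3, 5)) = -38*(-49 + (-1 + 5**2))/7 = -38*(-49 + (-1 + 25))/7 = -38*(-49 + 24)/7 = -38/7*(-25) = 950/7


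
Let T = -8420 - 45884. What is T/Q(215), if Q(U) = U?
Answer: -54304/215 ≈ -252.58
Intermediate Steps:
T = -54304
T/Q(215) = -54304/215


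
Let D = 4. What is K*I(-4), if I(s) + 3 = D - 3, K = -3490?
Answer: 6980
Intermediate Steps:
I(s) = -2 (I(s) = -3 + (4 - 3) = -3 + 1 = -2)
K*I(-4) = -3490*(-2) = 6980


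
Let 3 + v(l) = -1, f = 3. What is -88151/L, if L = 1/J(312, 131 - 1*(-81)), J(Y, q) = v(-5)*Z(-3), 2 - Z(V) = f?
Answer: -352604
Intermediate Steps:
Z(V) = -1 (Z(V) = 2 - 1*3 = 2 - 3 = -1)
v(l) = -4 (v(l) = -3 - 1 = -4)
J(Y, q) = 4 (J(Y, q) = -4*(-1) = 4)
L = ¼ (L = 1/4 = ¼ ≈ 0.25000)
-88151/L = -88151/¼ = -88151*4 = -352604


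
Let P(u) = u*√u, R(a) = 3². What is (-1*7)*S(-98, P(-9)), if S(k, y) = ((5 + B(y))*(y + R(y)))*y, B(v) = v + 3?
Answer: 86751 - 124173*I ≈ 86751.0 - 1.2417e+5*I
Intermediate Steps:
B(v) = 3 + v
R(a) = 9
P(u) = u^(3/2)
S(k, y) = y*(8 + y)*(9 + y) (S(k, y) = ((5 + (3 + y))*(y + 9))*y = ((8 + y)*(9 + y))*y = y*(8 + y)*(9 + y))
(-1*7)*S(-98, P(-9)) = (-1*7)*((-9)^(3/2)*(72 + ((-9)^(3/2))² + 17*(-9)^(3/2))) = -7*(-27*I)*(72 + (-27*I)² + 17*(-27*I)) = -7*(-27*I)*(72 - 729 - 459*I) = -7*(-27*I)*(-657 - 459*I) = -(-189)*I*(-657 - 459*I) = 189*I*(-657 - 459*I)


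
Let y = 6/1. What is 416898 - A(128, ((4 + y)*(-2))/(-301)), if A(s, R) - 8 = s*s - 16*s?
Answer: 402554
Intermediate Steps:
y = 6 (y = 6*1 = 6)
A(s, R) = 8 + s² - 16*s (A(s, R) = 8 + (s*s - 16*s) = 8 + (s² - 16*s) = 8 + s² - 16*s)
416898 - A(128, ((4 + y)*(-2))/(-301)) = 416898 - (8 + 128² - 16*128) = 416898 - (8 + 16384 - 2048) = 416898 - 1*14344 = 416898 - 14344 = 402554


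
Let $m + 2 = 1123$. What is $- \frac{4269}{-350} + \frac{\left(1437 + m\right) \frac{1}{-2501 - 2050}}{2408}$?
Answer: $\frac{1670794859}{136985100} \approx 12.197$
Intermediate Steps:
$m = 1121$ ($m = -2 + 1123 = 1121$)
$- \frac{4269}{-350} + \frac{\left(1437 + m\right) \frac{1}{-2501 - 2050}}{2408} = - \frac{4269}{-350} + \frac{\left(1437 + 1121\right) \frac{1}{-2501 - 2050}}{2408} = \left(-4269\right) \left(- \frac{1}{350}\right) + \frac{2558}{-4551} \cdot \frac{1}{2408} = \frac{4269}{350} + 2558 \left(- \frac{1}{4551}\right) \frac{1}{2408} = \frac{4269}{350} - \frac{1279}{5479404} = \frac{1670794859}{136985100}$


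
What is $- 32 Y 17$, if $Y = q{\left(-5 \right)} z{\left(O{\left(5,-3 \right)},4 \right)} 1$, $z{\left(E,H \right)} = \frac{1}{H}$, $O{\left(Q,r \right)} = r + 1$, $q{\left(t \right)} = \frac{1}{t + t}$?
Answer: $\frac{68}{5} \approx 13.6$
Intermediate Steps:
$q{\left(t \right)} = \frac{1}{2 t}$
$O{\left(Q,r \right)} = 1 + r$
$Y = - \frac{1}{40}$ ($Y = \frac{\frac{1}{2} \frac{1}{-5}}{4} \cdot 1 = \frac{1}{2} \left(- \frac{1}{5}\right) \frac{1}{4} \cdot 1 = \left(- \frac{1}{10}\right) \frac{1}{4} \cdot 1 = \left(- \frac{1}{40}\right) 1 = - \frac{1}{40} \approx -0.025$)
$- 32 Y 17 = \left(-32\right) \left(- \frac{1}{40}\right) 17 = \frac{4}{5} \cdot 17 = \frac{68}{5}$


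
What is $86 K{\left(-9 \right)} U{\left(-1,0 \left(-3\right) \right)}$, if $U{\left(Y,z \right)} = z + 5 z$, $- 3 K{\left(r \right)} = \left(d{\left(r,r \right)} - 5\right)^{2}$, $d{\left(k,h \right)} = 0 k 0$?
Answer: $0$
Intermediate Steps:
$d{\left(k,h \right)} = 0$ ($d{\left(k,h \right)} = 0 \cdot 0 = 0$)
$K{\left(r \right)} = - \frac{25}{3}$ ($K{\left(r \right)} = - \frac{\left(0 - 5\right)^{2}}{3} = - \frac{\left(-5\right)^{2}}{3} = \left(- \frac{1}{3}\right) 25 = - \frac{25}{3}$)
$U{\left(Y,z \right)} = 6 z$
$86 K{\left(-9 \right)} U{\left(-1,0 \left(-3\right) \right)} = 86 \left(- \frac{25}{3}\right) 6 \cdot 0 \left(-3\right) = - \frac{2150 \cdot 6 \cdot 0}{3} = \left(- \frac{2150}{3}\right) 0 = 0$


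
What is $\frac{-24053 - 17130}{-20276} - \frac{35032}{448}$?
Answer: $- \frac{21620589}{283864} \approx -76.165$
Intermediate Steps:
$\frac{-24053 - 17130}{-20276} - \frac{35032}{448} = \left(-41183\right) \left(- \frac{1}{20276}\right) - \frac{4379}{56} = \frac{41183}{20276} - \frac{4379}{56} = - \frac{21620589}{283864}$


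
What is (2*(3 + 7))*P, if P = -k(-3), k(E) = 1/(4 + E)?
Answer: -20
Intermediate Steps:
P = -1 (P = -1/(4 - 3) = -1/1 = -1*1 = -1)
(2*(3 + 7))*P = (2*(3 + 7))*(-1) = (2*10)*(-1) = 20*(-1) = -20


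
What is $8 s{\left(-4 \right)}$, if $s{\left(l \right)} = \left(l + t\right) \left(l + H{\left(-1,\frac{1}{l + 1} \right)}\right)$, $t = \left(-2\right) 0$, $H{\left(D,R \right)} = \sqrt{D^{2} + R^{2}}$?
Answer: $128 - \frac{32 \sqrt{10}}{3} \approx 94.269$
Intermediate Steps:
$t = 0$
$s{\left(l \right)} = l \left(l + \sqrt{1 + \frac{1}{\left(1 + l\right)^{2}}}\right)$ ($s{\left(l \right)} = \left(l + 0\right) \left(l + \sqrt{\left(-1\right)^{2} + \left(\frac{1}{l + 1}\right)^{2}}\right) = l \left(l + \sqrt{1 + \left(\frac{1}{1 + l}\right)^{2}}\right) = l \left(l + \sqrt{1 + \frac{1}{\left(1 + l\right)^{2}}}\right)$)
$8 s{\left(-4 \right)} = 8 \left(\left(-4\right)^{2} - 4 \sqrt{1 + \frac{1}{\left(1 - 4\right)^{2}}}\right) = 8 \left(16 - 4 \sqrt{1 + \frac{1}{9}}\right) = 8 \left(16 - 4 \sqrt{\frac{10}{9}}\right) = 8 \left(16 - 4 \frac{\sqrt{10}}{3}\right) = 8 \left(16 - \frac{4 \sqrt{10}}{3}\right) = 128 - \frac{32 \sqrt{10}}{3}$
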